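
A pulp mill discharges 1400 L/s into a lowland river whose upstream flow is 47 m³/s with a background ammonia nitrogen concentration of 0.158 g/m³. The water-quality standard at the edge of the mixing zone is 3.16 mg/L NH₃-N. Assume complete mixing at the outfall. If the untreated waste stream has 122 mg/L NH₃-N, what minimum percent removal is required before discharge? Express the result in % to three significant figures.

1400 L/s = 1.4 m³/s.
Mass balance: 3.16·48.4 = 1.4·Cₑ + 47·0.158.
Cₑ = (152.9 − 7.426) / 1.4 = 103.9 mg/L.
Required removal = 1 − 103.9/122 = 14.8 %.

14.8 %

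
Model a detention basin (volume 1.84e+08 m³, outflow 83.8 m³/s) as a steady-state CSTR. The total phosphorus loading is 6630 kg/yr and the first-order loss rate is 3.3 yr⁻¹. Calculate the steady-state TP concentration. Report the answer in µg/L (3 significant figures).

Outflow Q = 83.8 m³/s × 3.156e+07 s/yr = 2.645e+09 m³/yr.
Steady-state CSTR mass balance: W = Q·C + k·V·C, so C = W/(Q + kV).
Q + kV = 2.645e+09 + 3.3·1.84e+08 = 3.252e+09 m³/yr.
C = 6630/3.252e+09 = 2.039e-06 kg/m³ = 0.002039 mg/L = 2.039 µg/L.

2.04 µg/L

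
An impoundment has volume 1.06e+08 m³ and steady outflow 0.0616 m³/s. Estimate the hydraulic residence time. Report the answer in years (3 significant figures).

Q = 0.0616 m³/s × 3.156e+07 s/yr = 1.944e+06 m³/yr.
Hydraulic residence time τ = V/Q = 1.06e+08/1.944e+06 = 54.53 yr.

54.5 yr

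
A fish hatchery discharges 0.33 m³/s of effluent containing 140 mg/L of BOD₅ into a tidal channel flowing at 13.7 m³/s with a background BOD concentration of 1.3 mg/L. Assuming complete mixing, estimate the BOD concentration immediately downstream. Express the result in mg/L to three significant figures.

4.56 mg/L

Conservation of mass across the mixing zone: C = (0.33·140 + 13.7·1.3) / (0.33 + 13.7) = 64.01/14.03 = 4.562 mg/L.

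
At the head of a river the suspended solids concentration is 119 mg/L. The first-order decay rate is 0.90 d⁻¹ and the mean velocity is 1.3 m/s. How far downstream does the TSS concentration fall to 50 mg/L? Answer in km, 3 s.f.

From C = C₀·e^(−kt), t = ln(C₀/C)/k = ln(119/50)/0.90 = 0.8671/0.90 = 0.9634 d.
Distance = v·t = 1.3 m/s × 8.324e+04 s = 1.082e+05 m = 108.2 km.

108 km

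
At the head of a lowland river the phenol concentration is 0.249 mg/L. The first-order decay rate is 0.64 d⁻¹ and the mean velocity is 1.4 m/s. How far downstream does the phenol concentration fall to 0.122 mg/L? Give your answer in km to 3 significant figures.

From C = C₀·e^(−kt), t = ln(C₀/C)/k = ln(0.249/0.122)/0.64 = 0.7134/0.64 = 1.115 d.
Distance = v·t = 1.4 m/s × 9.631e+04 s = 1.348e+05 m = 134.8 km.

135 km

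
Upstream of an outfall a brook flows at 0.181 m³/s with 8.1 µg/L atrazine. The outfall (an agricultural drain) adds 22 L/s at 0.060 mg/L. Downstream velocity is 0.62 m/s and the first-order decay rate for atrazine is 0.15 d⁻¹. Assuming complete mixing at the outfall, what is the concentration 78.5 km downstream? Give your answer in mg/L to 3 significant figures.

0.0110 mg/L

22 L/s = 0.022 m³/s.
8.1 µg/L = 0.0081 mg/L.
After complete mixing, C₀ = (0.022·0.06 + 0.181·0.0081) / 0.203 = 0.01372 mg/L.
Travel time t = 7.85e+04 m / 0.62 m/s = 1.266e+05 s = 1.465 d.
C = 0.01372·exp(−0.15·1.465) = 0.01372·0.8027 = 0.01102 mg/L.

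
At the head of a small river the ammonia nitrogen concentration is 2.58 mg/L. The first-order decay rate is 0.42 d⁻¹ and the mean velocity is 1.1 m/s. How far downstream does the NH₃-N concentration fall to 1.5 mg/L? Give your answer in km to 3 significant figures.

123 km

From C = C₀·e^(−kt), t = ln(C₀/C)/k = ln(2.58/1.5)/0.42 = 0.5423/0.42 = 1.291 d.
Distance = v·t = 1.1 m/s × 1.116e+05 s = 1.227e+05 m = 122.7 km.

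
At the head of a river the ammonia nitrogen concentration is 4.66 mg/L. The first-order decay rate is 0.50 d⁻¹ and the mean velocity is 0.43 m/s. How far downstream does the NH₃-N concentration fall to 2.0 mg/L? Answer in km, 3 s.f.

62.9 km

From C = C₀·e^(−kt), t = ln(C₀/C)/k = ln(4.66/2.0)/0.50 = 0.8459/0.50 = 1.692 d.
Distance = v·t = 0.43 m/s × 1.462e+05 s = 6.285e+04 m = 62.85 km.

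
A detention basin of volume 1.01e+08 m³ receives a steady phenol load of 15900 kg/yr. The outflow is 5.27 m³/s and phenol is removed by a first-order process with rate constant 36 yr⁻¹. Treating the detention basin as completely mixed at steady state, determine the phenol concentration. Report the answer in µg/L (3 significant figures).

Outflow Q = 5.27 m³/s × 3.156e+07 s/yr = 1.663e+08 m³/yr.
Steady-state CSTR mass balance: W = Q·C + k·V·C, so C = W/(Q + kV).
Q + kV = 1.663e+08 + 36·1.01e+08 = 3.802e+09 m³/yr.
C = 15900/3.802e+09 = 4.182e-06 kg/m³ = 0.004182 mg/L = 4.182 µg/L.

4.18 µg/L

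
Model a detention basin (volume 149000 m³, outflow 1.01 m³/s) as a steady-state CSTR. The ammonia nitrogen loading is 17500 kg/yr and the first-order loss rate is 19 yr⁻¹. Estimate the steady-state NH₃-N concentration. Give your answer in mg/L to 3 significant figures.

Outflow Q = 1.01 m³/s × 3.156e+07 s/yr = 3.187e+07 m³/yr.
Steady-state CSTR mass balance: W = Q·C + k·V·C, so C = W/(Q + kV).
Q + kV = 3.187e+07 + 19·149000 = 3.47e+07 m³/yr.
C = 17500/3.47e+07 = 0.0005043 kg/m³ = 0.5043 mg/L.

0.504 mg/L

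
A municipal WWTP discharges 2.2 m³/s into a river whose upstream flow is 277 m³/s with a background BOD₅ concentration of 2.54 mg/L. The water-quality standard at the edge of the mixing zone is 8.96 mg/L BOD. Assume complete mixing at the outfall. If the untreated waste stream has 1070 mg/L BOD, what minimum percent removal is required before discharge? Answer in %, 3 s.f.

Mass balance: 8.96·279.2 = 2.2·Cₑ + 277·2.54.
Cₑ = (2502 − 703.6) / 2.2 = 817.3 mg/L.
Required removal = 1 − 817.3/1070 = 23.62 %.

23.6 %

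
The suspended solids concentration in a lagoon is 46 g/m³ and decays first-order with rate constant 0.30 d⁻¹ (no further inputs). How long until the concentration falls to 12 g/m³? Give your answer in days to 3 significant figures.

4.48 d

t = ln(C₀/C)/k = ln(46/12)/0.30 = 1.344/0.30 = 4.479 d.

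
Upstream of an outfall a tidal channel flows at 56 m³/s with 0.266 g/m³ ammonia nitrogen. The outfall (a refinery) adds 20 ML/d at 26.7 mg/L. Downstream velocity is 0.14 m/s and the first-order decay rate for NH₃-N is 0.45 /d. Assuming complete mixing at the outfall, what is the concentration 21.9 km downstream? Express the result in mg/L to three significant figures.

0.166 mg/L

20 ML/d = 0.2315 m³/s.
After complete mixing, C₀ = (0.2315·26.7 + 56·0.266) / 56.23 = 0.3748 mg/L.
Travel time t = 2.19e+04 m / 0.14 m/s = 1.564e+05 s = 1.811 d.
C = 0.3748·exp(−0.45·1.811) = 0.3748·0.4428 = 0.166 mg/L.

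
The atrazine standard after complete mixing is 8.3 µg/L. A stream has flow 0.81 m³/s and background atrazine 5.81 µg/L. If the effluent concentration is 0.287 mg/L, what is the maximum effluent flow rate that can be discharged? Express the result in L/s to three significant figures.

7.24 L/s

5.81 µg/L = 0.00581 mg/L.
8.3 µg/L = 0.0083 mg/L.
Mass balance at complete mixing: C_std·(Q_w + Q_r) = Q_w·C_e + Q_r·C_b.
Rearranging, Q_w = Q_r·(C_std − C_b)/(C_e − C_std) = 0.81·(0.0083 − 0.00581) / (0.287 − 0.0083) = 0.007237 m³/s.
= 7.237 L/s.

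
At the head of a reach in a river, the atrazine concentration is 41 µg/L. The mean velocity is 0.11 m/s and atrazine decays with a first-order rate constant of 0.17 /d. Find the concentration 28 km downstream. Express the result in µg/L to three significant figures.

24.8 µg/L

Travel time t = 28 km / 0.11 m/s = 2.8e+04/0.11 = 2.545e+05 s = 2.946 d.
First-order decay: C = 41·exp(−0.17·2.946) = 41·0.606 = 24.85 µg/L.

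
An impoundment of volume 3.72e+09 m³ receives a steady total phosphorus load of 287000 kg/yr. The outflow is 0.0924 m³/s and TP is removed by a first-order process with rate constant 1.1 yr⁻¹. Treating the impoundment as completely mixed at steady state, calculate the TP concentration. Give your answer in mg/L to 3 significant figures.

0.0701 mg/L

Outflow Q = 0.0924 m³/s × 3.156e+07 s/yr = 2.916e+06 m³/yr.
Steady-state CSTR mass balance: W = Q·C + k·V·C, so C = W/(Q + kV).
Q + kV = 2.916e+06 + 1.1·3.72e+09 = 4.095e+09 m³/yr.
C = 287000/4.095e+09 = 7.009e-05 kg/m³ = 0.07009 mg/L.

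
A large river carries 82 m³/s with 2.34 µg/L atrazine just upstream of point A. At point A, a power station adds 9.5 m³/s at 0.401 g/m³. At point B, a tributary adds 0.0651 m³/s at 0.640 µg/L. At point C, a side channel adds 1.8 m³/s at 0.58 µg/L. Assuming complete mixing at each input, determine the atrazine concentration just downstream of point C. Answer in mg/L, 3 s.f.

2.34 µg/L = 0.00234 mg/L.
After input A: C = (82·0.00234 + 9.5·0.401) / 91.5 = 0.04373 mg/L.
0.640 µg/L = 0.00064 mg/L.
After input B: C = (91.5·0.04373 + 0.0651·0.00064) / 91.57 = 0.0437 mg/L.
0.58 µg/L = 0.00058 mg/L.
After input C: C = (91.57·0.0437 + 1.8·0.00058) / 93.37 = 0.04287 mg/L.

0.0429 mg/L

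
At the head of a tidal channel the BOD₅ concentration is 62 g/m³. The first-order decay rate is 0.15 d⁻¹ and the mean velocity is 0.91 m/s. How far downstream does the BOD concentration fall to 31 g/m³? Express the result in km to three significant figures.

From C = C₀·e^(−kt), t = ln(C₀/C)/k = ln(62/31)/0.15 = 0.6931/0.15 = 4.621 d.
Distance = v·t = 0.91 m/s × 3.993e+05 s = 3.633e+05 m = 363.3 km.

363 km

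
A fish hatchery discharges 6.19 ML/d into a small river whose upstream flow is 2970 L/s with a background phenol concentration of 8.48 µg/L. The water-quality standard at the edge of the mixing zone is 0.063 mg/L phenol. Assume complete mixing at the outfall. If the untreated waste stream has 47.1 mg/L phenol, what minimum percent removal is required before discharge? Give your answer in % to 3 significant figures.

6.19 ML/d = 0.07164 m³/s.
2970 L/s = 2.97 m³/s.
8.48 µg/L = 0.00848 mg/L.
Mass balance: 0.063·3.042 = 0.07164·Cₑ + 2.97·0.00848.
Cₑ = (0.1916 − 0.02519) / 0.07164 = 2.323 mg/L.
Required removal = 1 − 2.323/47.1 = 95.07 %.

95.1 %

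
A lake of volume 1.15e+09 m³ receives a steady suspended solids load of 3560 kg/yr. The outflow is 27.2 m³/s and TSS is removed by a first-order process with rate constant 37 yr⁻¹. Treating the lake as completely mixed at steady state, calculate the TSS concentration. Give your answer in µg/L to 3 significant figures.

0.0820 µg/L

Outflow Q = 27.2 m³/s × 3.156e+07 s/yr = 8.584e+08 m³/yr.
Steady-state CSTR mass balance: W = Q·C + k·V·C, so C = W/(Q + kV).
Q + kV = 8.584e+08 + 37·1.15e+09 = 4.341e+10 m³/yr.
C = 3560/4.341e+10 = 8.201e-08 kg/m³ = 8.201e-05 mg/L = 0.08201 µg/L.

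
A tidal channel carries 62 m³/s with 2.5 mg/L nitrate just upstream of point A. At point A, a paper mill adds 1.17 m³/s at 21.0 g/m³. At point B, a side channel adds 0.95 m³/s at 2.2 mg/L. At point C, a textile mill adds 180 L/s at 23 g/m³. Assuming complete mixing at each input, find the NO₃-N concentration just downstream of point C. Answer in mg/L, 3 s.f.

After input A: C = (62·2.5 + 1.17·21) / 63.17 = 2.843 mg/L.
After input B: C = (63.17·2.843 + 0.95·2.2) / 64.12 = 2.833 mg/L.
180 L/s = 0.18 m³/s.
After input C: C = (64.12·2.833 + 0.18·23) / 64.3 = 2.89 mg/L.

2.89 mg/L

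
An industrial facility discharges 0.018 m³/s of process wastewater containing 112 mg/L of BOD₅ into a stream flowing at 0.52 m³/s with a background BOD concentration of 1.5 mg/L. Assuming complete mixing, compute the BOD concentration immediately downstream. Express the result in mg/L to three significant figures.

By mass balance at complete mixing, C = (0.018·112 + 0.52·1.5) / (0.018 + 0.52) = 2.796/0.538 = 5.197 mg/L.

5.20 mg/L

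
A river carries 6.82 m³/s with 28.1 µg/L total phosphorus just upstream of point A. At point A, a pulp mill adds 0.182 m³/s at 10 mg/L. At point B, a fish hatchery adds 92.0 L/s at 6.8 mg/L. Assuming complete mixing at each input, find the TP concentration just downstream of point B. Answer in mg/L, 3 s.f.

0.372 mg/L

28.1 µg/L = 0.0281 mg/L.
After input A: C = (6.82·0.0281 + 0.182·10) / 7.002 = 0.2873 mg/L.
92.0 L/s = 0.092 m³/s.
After input B: C = (7.002·0.2873 + 0.092·6.8) / 7.094 = 0.3718 mg/L.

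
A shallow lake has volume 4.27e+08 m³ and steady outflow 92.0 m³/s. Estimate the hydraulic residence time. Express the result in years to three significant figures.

Q = 92.0 m³/s × 3.156e+07 s/yr = 2.903e+09 m³/yr.
Hydraulic residence time τ = V/Q = 4.27e+08/2.903e+09 = 0.1471 yr.

0.147 yr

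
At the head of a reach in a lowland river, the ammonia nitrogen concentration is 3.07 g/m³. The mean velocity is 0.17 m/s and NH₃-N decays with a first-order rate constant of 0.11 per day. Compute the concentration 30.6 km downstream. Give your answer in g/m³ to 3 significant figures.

2.44 g/m³

Travel time t = 30.6 km / 0.17 m/s = 3.06e+04/0.17 = 1.8e+05 s = 2.083 d.
First-order decay: C = 3.07·exp(−0.11·2.083) = 3.07·0.7952 = 2.441 g/m³.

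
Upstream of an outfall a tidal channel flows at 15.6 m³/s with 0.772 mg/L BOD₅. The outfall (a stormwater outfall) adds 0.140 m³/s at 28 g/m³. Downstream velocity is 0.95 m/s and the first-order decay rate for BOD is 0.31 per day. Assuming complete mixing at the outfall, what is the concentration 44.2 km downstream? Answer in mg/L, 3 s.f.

After complete mixing, C₀ = (0.14·28 + 15.6·0.772) / 15.74 = 1.014 mg/L.
Travel time t = 4.42e+04 m / 0.95 m/s = 4.653e+04 s = 0.5385 d.
C = 1.014·exp(−0.31·0.5385) = 1.014·0.8463 = 0.8583 mg/L.

0.858 mg/L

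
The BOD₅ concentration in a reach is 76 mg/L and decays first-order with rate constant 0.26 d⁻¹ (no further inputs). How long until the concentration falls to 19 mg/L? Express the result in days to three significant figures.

t = ln(C₀/C)/k = ln(76/19)/0.26 = 1.386/0.26 = 5.332 d.

5.33 d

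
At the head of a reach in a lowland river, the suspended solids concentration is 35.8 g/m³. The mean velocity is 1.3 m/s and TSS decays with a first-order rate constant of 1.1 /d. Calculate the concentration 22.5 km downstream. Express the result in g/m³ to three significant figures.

28.7 g/m³

Travel time t = 22.5 km / 1.3 m/s = 2.25e+04/1.3 = 1.731e+04 s = 0.2003 d.
First-order decay: C = 35.8·exp(−1.1·0.2003) = 35.8·0.8022 = 28.72 g/m³.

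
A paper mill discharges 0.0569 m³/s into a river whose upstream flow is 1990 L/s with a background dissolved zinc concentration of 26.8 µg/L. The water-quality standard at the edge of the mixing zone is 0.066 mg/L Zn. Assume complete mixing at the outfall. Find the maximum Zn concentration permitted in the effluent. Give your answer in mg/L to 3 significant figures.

1990 L/s = 1.99 m³/s.
26.8 µg/L = 0.0268 mg/L.
Mass balance: 0.066·2.047 = 0.0569·Cₑ + 1.99·0.0268.
Cₑ = (0.1351 − 0.05333) / 0.0569 = 1.437 mg/L.

1.44 mg/L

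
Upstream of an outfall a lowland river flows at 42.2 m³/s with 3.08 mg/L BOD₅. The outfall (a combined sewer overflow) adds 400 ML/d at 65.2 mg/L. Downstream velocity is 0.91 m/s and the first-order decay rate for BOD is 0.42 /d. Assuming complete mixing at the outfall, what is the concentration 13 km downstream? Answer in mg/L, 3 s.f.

8.60 mg/L

400 ML/d = 4.63 m³/s.
After complete mixing, C₀ = (4.63·65.2 + 42.2·3.08) / 46.83 = 9.221 mg/L.
Travel time t = 1.3e+04 m / 0.91 m/s = 1.429e+04 s = 0.1653 d.
C = 9.221·exp(−0.42·0.1653) = 9.221·0.9329 = 8.603 mg/L.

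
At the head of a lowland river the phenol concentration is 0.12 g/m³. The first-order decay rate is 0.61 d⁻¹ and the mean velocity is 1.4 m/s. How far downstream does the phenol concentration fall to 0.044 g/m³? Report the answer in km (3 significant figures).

From C = C₀·e^(−kt), t = ln(C₀/C)/k = ln(0.12/0.044)/0.61 = 1.003/0.61 = 1.645 d.
Distance = v·t = 1.4 m/s × 1.421e+05 s = 1.989e+05 m = 198.9 km.

199 km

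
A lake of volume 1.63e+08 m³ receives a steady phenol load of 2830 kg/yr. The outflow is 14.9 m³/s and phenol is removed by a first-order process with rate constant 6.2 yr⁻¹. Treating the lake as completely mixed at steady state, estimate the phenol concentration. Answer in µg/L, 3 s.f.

1.91 µg/L

Outflow Q = 14.9 m³/s × 3.156e+07 s/yr = 4.702e+08 m³/yr.
Steady-state CSTR mass balance: W = Q·C + k·V·C, so C = W/(Q + kV).
Q + kV = 4.702e+08 + 6.2·1.63e+08 = 1.481e+09 m³/yr.
C = 2830/1.481e+09 = 1.911e-06 kg/m³ = 0.001911 mg/L = 1.911 µg/L.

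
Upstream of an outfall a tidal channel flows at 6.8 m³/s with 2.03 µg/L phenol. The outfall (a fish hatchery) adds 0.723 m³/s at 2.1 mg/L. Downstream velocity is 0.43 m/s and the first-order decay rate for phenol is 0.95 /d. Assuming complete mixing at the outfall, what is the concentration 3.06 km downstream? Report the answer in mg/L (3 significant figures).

0.188 mg/L

2.03 µg/L = 0.00203 mg/L.
After complete mixing, C₀ = (0.723·2.1 + 6.8·0.00203) / 7.523 = 0.2037 mg/L.
Travel time t = 3060 m / 0.43 m/s = 7116 s = 0.08236 d.
C = 0.2037·exp(−0.95·0.08236) = 0.2037·0.9247 = 0.1883 mg/L.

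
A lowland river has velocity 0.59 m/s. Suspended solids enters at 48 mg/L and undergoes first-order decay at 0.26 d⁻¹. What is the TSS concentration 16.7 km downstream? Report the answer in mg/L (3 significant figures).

Travel time t = 16.7 km / 0.59 m/s = 1.67e+04/0.59 = 2.831e+04 s = 0.3276 d.
First-order decay: C = 48·exp(−0.26·0.3276) = 48·0.9183 = 44.08 mg/L.

44.1 mg/L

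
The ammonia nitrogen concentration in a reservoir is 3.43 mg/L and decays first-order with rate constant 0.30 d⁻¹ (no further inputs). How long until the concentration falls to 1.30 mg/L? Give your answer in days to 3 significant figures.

3.23 d

t = ln(C₀/C)/k = ln(3.43/1.30)/0.30 = 0.9702/0.30 = 3.234 d.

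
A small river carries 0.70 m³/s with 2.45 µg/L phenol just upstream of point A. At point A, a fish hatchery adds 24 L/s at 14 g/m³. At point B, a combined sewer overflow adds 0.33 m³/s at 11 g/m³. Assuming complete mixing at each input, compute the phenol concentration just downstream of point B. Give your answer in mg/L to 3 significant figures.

2.45 µg/L = 0.00245 mg/L.
24 L/s = 0.024 m³/s.
After input A: C = (0.7·0.00245 + 0.024·14) / 0.724 = 0.4665 mg/L.
After input B: C = (0.724·0.4665 + 0.33·11) / 1.054 = 3.764 mg/L.

3.76 mg/L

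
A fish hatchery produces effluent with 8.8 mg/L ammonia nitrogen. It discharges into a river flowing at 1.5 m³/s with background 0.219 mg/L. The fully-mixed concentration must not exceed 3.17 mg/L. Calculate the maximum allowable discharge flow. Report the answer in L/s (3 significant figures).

Mass balance at complete mixing: C_std·(Q_w + Q_r) = Q_w·C_e + Q_r·C_b.
Rearranging, Q_w = Q_r·(C_std − C_b)/(C_e − C_std) = 1.5·(3.17 − 0.219) / (8.8 − 3.17) = 0.7862 m³/s.
= 786.2 L/s.

786 L/s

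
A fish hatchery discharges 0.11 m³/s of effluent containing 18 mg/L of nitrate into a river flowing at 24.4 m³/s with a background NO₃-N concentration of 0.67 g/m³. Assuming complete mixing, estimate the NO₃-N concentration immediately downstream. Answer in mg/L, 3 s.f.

0.748 mg/L

Conservation of mass across the mixing zone: C = (0.11·18 + 24.4·0.67) / (0.11 + 24.4) = 18.33/24.51 = 0.7478 mg/L.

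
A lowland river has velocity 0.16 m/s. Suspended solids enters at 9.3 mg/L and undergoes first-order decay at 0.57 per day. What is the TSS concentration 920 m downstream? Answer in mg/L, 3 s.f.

8.95 mg/L

Travel time t = 920 m / 0.16 m/s = 920/0.16 = 5750 s = 0.06655 d.
First-order decay: C = 9.3·exp(−0.57·0.06655) = 9.3·0.9628 = 8.954 mg/L.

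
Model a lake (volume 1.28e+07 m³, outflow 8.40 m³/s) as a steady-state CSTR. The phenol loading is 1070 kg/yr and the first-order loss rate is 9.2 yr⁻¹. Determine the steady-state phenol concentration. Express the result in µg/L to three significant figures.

Outflow Q = 8.40 m³/s × 3.156e+07 s/yr = 2.651e+08 m³/yr.
Steady-state CSTR mass balance: W = Q·C + k·V·C, so C = W/(Q + kV).
Q + kV = 2.651e+08 + 9.2·1.28e+07 = 3.828e+08 m³/yr.
C = 1070/3.828e+08 = 2.795e-06 kg/m³ = 0.002795 mg/L = 2.795 µg/L.

2.79 µg/L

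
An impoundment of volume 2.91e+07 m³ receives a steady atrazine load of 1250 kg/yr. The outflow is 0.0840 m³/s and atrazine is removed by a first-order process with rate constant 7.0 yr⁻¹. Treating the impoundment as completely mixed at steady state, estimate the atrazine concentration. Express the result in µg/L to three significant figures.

6.06 µg/L

Outflow Q = 0.0840 m³/s × 3.156e+07 s/yr = 2.651e+06 m³/yr.
Steady-state CSTR mass balance: W = Q·C + k·V·C, so C = W/(Q + kV).
Q + kV = 2.651e+06 + 7.0·2.91e+07 = 2.064e+08 m³/yr.
C = 1250/2.064e+08 = 6.058e-06 kg/m³ = 0.006058 mg/L = 6.058 µg/L.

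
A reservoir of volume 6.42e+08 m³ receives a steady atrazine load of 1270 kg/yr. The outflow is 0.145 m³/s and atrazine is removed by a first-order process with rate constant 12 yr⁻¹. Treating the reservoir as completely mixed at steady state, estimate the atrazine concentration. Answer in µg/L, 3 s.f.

Outflow Q = 0.145 m³/s × 3.156e+07 s/yr = 4.576e+06 m³/yr.
Steady-state CSTR mass balance: W = Q·C + k·V·C, so C = W/(Q + kV).
Q + kV = 4.576e+06 + 12·6.42e+08 = 7.709e+09 m³/yr.
C = 1270/7.709e+09 = 1.648e-07 kg/m³ = 0.0001648 mg/L = 0.1648 µg/L.

0.165 µg/L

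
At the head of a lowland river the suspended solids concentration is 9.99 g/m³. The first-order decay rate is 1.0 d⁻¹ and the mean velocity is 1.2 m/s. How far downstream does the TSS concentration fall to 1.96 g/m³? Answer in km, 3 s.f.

169 km

From C = C₀·e^(−kt), t = ln(C₀/C)/k = ln(9.99/1.96)/1.0 = 1.629/1.0 = 1.629 d.
Distance = v·t = 1.2 m/s × 1.407e+05 s = 1.689e+05 m = 168.9 km.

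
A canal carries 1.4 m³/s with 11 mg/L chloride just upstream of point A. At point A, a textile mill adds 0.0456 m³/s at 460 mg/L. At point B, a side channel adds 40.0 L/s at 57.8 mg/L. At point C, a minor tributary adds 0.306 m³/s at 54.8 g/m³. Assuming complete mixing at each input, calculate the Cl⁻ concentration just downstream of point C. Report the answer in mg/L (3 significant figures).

31.0 mg/L

After input A: C = (1.4·11 + 0.0456·460) / 1.446 = 25.16 mg/L.
40.0 L/s = 0.04 m³/s.
After input B: C = (1.446·25.16 + 0.04·57.8) / 1.486 = 26.04 mg/L.
After input C: C = (1.486·26.04 + 0.306·54.8) / 1.792 = 30.95 mg/L.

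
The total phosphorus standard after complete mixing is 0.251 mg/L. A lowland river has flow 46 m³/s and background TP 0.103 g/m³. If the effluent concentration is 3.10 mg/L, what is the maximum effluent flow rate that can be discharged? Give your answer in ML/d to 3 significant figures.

Mass balance at complete mixing: C_std·(Q_w + Q_r) = Q_w·C_e + Q_r·C_b.
Rearranging, Q_w = Q_r·(C_std − C_b)/(C_e − C_std) = 46·(0.251 − 0.103) / (3.1 − 0.251) = 2.39 m³/s.
= 206.5 ML/d.

206 ML/d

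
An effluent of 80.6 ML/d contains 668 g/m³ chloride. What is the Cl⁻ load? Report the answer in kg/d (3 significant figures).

80.6 ML/d = 0.9329 m³/s.
Mass flux = Q·C = 0.9329 m³/s × 668 g/m³ = 623.2 g/s.
= 623.2 g/s × 86.4 = 5.384e+04 kg/d.

53800 kg/d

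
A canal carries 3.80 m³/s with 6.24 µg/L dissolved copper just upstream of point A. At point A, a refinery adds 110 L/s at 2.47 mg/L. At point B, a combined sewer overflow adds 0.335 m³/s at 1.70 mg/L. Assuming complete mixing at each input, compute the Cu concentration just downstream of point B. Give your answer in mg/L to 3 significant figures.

0.204 mg/L

6.24 µg/L = 0.00624 mg/L.
110 L/s = 0.11 m³/s.
After input A: C = (3.8·0.00624 + 0.11·2.47) / 3.91 = 0.07555 mg/L.
After input B: C = (3.91·0.07555 + 0.335·1.7) / 4.245 = 0.2037 mg/L.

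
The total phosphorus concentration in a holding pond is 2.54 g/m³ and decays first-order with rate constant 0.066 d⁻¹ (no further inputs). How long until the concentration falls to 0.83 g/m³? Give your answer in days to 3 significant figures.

t = ln(C₀/C)/k = ln(2.54/0.83)/0.066 = 1.118/0.066 = 16.95 d.

16.9 d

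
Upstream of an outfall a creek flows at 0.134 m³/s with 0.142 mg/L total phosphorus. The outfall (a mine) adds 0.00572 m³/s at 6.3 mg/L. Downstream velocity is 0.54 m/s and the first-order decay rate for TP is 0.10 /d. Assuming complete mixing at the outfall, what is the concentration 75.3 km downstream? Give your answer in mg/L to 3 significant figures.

0.335 mg/L

After complete mixing, C₀ = (0.00572·6.3 + 0.134·0.142) / 0.1397 = 0.3941 mg/L.
Travel time t = 7.53e+04 m / 0.54 m/s = 1.394e+05 s = 1.614 d.
C = 0.3941·exp(−0.10·1.614) = 0.3941·0.851 = 0.3354 mg/L.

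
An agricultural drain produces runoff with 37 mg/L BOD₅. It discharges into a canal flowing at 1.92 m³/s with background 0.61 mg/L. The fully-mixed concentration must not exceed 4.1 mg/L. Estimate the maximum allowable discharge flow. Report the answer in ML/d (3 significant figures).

Mass balance at complete mixing: C_std·(Q_w + Q_r) = Q_w·C_e + Q_r·C_b.
Rearranging, Q_w = Q_r·(C_std − C_b)/(C_e − C_std) = 1.92·(4.1 − 0.61) / (37 − 4.1) = 0.2037 m³/s.
= 17.6 ML/d.

17.6 ML/d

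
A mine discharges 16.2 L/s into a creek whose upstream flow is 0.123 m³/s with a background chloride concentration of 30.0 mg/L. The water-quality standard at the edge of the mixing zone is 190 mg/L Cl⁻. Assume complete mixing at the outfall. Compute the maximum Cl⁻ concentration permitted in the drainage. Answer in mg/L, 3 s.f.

1400 mg/L

16.2 L/s = 0.0162 m³/s.
Mass balance: 190·0.1392 = 0.0162·Cₑ + 0.123·30.
Cₑ = (26.45 − 3.69) / 0.0162 = 1405 mg/L.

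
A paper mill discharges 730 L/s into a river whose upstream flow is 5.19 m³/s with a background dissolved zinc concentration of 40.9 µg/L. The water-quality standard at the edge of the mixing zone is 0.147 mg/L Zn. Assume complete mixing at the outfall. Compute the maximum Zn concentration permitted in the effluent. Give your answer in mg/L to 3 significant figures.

0.901 mg/L

730 L/s = 0.73 m³/s.
40.9 µg/L = 0.0409 mg/L.
Mass balance: 0.147·5.92 = 0.73·Cₑ + 5.19·0.0409.
Cₑ = (0.8702 − 0.2123) / 0.73 = 0.9013 mg/L.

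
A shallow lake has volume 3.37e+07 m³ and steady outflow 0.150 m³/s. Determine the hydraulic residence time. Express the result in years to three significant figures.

7.12 yr

Q = 0.150 m³/s × 3.156e+07 s/yr = 4.734e+06 m³/yr.
Hydraulic residence time τ = V/Q = 3.37e+07/4.734e+06 = 7.119 yr.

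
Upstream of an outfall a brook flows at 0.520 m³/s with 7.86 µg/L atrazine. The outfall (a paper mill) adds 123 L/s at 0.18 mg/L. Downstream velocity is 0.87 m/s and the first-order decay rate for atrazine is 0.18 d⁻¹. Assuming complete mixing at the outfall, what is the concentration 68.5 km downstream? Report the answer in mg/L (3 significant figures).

0.0346 mg/L

123 L/s = 0.123 m³/s.
7.86 µg/L = 0.00786 mg/L.
After complete mixing, C₀ = (0.123·0.18 + 0.52·0.00786) / 0.643 = 0.04079 mg/L.
Travel time t = 6.85e+04 m / 0.87 m/s = 7.874e+04 s = 0.9113 d.
C = 0.04079·exp(−0.18·0.9113) = 0.04079·0.8487 = 0.03462 mg/L.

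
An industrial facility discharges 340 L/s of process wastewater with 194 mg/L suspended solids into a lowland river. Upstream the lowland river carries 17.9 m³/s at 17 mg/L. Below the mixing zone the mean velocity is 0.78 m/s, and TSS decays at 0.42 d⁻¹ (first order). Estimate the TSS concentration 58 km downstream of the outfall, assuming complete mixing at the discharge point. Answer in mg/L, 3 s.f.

340 L/s = 0.34 m³/s.
After complete mixing, C₀ = (0.34·194 + 17.9·17) / 18.24 = 20.3 mg/L.
Travel time t = 5.8e+04 m / 0.78 m/s = 7.436e+04 s = 0.8606 d.
C = 20.3·exp(−0.42·0.8606) = 20.3·0.6967 = 14.14 mg/L.

14.1 mg/L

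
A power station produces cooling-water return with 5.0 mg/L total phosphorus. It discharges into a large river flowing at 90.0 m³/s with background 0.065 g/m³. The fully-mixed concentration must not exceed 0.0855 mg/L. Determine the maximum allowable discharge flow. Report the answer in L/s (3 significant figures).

Mass balance at complete mixing: C_std·(Q_w + Q_r) = Q_w·C_e + Q_r·C_b.
Rearranging, Q_w = Q_r·(C_std − C_b)/(C_e − C_std) = 90.0·(0.0855 − 0.065) / (5 − 0.0855) = 0.3754 m³/s.
= 375.4 L/s.

375 L/s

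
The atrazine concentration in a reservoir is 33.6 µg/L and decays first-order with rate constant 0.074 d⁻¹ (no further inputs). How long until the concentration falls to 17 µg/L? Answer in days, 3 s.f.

9.21 d

t = ln(C₀/C)/k = ln(33.6/17)/0.074 = 0.6813/0.074 = 9.207 d.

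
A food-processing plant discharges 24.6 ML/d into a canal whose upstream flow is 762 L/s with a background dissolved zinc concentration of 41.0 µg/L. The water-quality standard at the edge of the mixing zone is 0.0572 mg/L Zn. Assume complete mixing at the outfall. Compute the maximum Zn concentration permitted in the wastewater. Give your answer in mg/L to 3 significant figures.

0.101 mg/L

24.6 ML/d = 0.2847 m³/s.
762 L/s = 0.762 m³/s.
41.0 µg/L = 0.041 mg/L.
Mass balance: 0.0572·1.047 = 0.2847·Cₑ + 0.762·0.041.
Cₑ = (0.05987 − 0.03124) / 0.2847 = 0.1006 mg/L.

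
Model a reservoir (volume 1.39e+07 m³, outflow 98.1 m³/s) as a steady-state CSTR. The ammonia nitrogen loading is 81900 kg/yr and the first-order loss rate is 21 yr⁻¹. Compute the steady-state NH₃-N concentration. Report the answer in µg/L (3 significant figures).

24.2 µg/L

Outflow Q = 98.1 m³/s × 3.156e+07 s/yr = 3.096e+09 m³/yr.
Steady-state CSTR mass balance: W = Q·C + k·V·C, so C = W/(Q + kV).
Q + kV = 3.096e+09 + 21·1.39e+07 = 3.388e+09 m³/yr.
C = 81900/3.388e+09 = 2.418e-05 kg/m³ = 0.02418 mg/L = 24.18 µg/L.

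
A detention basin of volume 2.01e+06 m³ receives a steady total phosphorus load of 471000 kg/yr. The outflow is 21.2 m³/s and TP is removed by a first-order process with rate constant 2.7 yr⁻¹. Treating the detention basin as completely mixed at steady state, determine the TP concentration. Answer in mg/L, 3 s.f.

0.698 mg/L

Outflow Q = 21.2 m³/s × 3.156e+07 s/yr = 6.69e+08 m³/yr.
Steady-state CSTR mass balance: W = Q·C + k·V·C, so C = W/(Q + kV).
Q + kV = 6.69e+08 + 2.7·2.01e+06 = 6.744e+08 m³/yr.
C = 471000/6.744e+08 = 0.0006983 kg/m³ = 0.6983 mg/L.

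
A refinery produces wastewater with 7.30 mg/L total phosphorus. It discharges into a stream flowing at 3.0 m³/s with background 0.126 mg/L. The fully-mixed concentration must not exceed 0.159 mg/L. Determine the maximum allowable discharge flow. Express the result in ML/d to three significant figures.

Mass balance at complete mixing: C_std·(Q_w + Q_r) = Q_w·C_e + Q_r·C_b.
Rearranging, Q_w = Q_r·(C_std − C_b)/(C_e − C_std) = 3.0·(0.159 − 0.126) / (7.3 − 0.159) = 0.01386 m³/s.
= 1.198 ML/d.

1.20 ML/d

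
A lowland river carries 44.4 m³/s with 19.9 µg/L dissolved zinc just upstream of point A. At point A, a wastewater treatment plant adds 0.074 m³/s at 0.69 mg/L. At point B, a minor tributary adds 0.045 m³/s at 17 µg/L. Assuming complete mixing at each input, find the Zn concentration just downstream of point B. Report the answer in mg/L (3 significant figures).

19.9 µg/L = 0.0199 mg/L.
After input A: C = (44.4·0.0199 + 0.074·0.69) / 44.47 = 0.02101 mg/L.
17 µg/L = 0.017 mg/L.
After input B: C = (44.47·0.02101 + 0.045·0.017) / 44.52 = 0.02101 mg/L.

0.0210 mg/L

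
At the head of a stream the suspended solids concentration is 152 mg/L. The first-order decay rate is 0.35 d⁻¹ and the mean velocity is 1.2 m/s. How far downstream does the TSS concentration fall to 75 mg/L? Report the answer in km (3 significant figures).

From C = C₀·e^(−kt), t = ln(C₀/C)/k = ln(152/75)/0.35 = 0.7064/0.35 = 2.018 d.
Distance = v·t = 1.2 m/s × 1.744e+05 s = 2.093e+05 m = 209.3 km.

209 km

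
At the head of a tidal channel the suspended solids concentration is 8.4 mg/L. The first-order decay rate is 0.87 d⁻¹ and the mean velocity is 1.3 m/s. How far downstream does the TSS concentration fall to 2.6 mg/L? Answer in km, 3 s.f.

From C = C₀·e^(−kt), t = ln(C₀/C)/k = ln(8.4/2.6)/0.87 = 1.173/0.87 = 1.348 d.
Distance = v·t = 1.3 m/s × 1.165e+05 s = 1.514e+05 m = 151.4 km.

151 km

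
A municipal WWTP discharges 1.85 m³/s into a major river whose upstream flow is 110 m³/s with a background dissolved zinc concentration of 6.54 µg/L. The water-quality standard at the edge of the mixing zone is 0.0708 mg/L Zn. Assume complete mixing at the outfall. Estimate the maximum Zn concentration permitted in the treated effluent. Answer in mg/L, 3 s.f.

3.89 mg/L

6.54 µg/L = 0.00654 mg/L.
Mass balance: 0.0708·111.8 = 1.85·Cₑ + 110·0.00654.
Cₑ = (7.919 − 0.7194) / 1.85 = 3.892 mg/L.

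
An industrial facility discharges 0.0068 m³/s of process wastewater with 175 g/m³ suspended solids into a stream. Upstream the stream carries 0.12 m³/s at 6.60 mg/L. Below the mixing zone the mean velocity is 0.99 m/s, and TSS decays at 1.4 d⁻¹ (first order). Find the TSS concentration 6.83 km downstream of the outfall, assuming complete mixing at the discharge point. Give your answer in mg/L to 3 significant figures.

14.0 mg/L

After complete mixing, C₀ = (0.0068·175 + 0.12·6.6) / 0.1268 = 15.63 mg/L.
Travel time t = 6830 m / 0.99 m/s = 6899 s = 0.07985 d.
C = 15.63·exp(−1.4·0.07985) = 15.63·0.8942 = 13.98 mg/L.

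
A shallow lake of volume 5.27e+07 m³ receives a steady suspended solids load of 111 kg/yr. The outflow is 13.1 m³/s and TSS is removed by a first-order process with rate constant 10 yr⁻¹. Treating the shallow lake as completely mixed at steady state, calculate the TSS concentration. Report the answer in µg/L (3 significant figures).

0.118 µg/L

Outflow Q = 13.1 m³/s × 3.156e+07 s/yr = 4.134e+08 m³/yr.
Steady-state CSTR mass balance: W = Q·C + k·V·C, so C = W/(Q + kV).
Q + kV = 4.134e+08 + 10·5.27e+07 = 9.404e+08 m³/yr.
C = 111/9.404e+08 = 1.18e-07 kg/m³ = 0.000118 mg/L = 0.118 µg/L.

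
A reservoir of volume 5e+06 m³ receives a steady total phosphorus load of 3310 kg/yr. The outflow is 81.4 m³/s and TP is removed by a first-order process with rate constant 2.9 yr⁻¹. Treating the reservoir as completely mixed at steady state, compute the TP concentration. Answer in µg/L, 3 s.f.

1.28 µg/L

Outflow Q = 81.4 m³/s × 3.156e+07 s/yr = 2.569e+09 m³/yr.
Steady-state CSTR mass balance: W = Q·C + k·V·C, so C = W/(Q + kV).
Q + kV = 2.569e+09 + 2.9·5e+06 = 2.583e+09 m³/yr.
C = 3310/2.583e+09 = 1.281e-06 kg/m³ = 0.001281 mg/L = 1.281 µg/L.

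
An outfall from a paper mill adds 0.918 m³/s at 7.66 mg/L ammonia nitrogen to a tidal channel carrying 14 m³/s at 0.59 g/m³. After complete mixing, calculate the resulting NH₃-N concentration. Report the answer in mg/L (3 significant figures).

By mass balance at complete mixing, C = (0.918·7.66 + 14·0.59) / (0.918 + 14) = 15.29/14.92 = 1.025 mg/L.

1.03 mg/L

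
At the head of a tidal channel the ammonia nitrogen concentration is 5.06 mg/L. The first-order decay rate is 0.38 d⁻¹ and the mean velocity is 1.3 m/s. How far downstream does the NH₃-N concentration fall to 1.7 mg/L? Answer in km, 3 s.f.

From C = C₀·e^(−kt), t = ln(C₀/C)/k = ln(5.06/1.7)/0.38 = 1.091/0.38 = 2.87 d.
Distance = v·t = 1.3 m/s × 2.48e+05 s = 3.224e+05 m = 322.4 km.

322 km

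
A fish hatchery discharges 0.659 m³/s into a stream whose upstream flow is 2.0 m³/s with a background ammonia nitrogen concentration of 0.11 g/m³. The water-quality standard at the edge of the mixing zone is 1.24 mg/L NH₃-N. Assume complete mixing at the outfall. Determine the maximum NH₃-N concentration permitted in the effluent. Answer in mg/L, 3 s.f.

4.67 mg/L

Mass balance: 1.24·2.659 = 0.659·Cₑ + 2·0.11.
Cₑ = (3.297 − 0.22) / 0.659 = 4.669 mg/L.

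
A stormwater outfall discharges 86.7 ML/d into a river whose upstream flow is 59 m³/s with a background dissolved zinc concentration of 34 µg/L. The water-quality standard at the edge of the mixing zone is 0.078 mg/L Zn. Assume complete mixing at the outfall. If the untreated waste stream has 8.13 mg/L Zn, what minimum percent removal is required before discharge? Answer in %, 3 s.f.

86.7 ML/d = 1.003 m³/s.
34 µg/L = 0.034 mg/L.
Mass balance: 0.078·60 = 1.003·Cₑ + 59·0.034.
Cₑ = (4.68 − 2.006) / 1.003 = 2.665 mg/L.
Required removal = 1 − 2.665/8.13 = 67.22 %.

67.2 %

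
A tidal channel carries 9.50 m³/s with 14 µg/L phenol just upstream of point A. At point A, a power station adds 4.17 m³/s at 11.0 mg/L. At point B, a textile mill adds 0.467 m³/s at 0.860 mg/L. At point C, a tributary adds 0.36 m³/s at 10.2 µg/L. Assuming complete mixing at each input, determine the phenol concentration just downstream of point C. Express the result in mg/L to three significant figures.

3.20 mg/L

14 µg/L = 0.014 mg/L.
After input A: C = (9.5·0.014 + 4.17·11) / 13.67 = 3.365 mg/L.
After input B: C = (13.67·3.365 + 0.467·0.86) / 14.14 = 3.282 mg/L.
10.2 µg/L = 0.0102 mg/L.
After input C: C = (14.14·3.282 + 0.36·0.0102) / 14.5 = 3.201 mg/L.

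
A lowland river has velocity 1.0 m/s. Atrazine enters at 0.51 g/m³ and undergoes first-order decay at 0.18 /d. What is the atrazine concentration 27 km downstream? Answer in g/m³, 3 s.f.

Travel time t = 27 km / 1.0 m/s = 2.7e+04/1.0 = 2.7e+04 s = 0.3125 d.
First-order decay: C = 0.51·exp(−0.18·0.3125) = 0.51·0.9453 = 0.4821 g/m³.

0.482 g/m³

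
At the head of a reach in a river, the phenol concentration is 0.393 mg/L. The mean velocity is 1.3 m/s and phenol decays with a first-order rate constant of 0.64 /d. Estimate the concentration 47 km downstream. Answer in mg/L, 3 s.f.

0.301 mg/L

Travel time t = 47 km / 1.3 m/s = 4.7e+04/1.3 = 3.615e+04 s = 0.4184 d.
First-order decay: C = 0.393·exp(−0.64·0.4184) = 0.393·0.7651 = 0.3007 mg/L.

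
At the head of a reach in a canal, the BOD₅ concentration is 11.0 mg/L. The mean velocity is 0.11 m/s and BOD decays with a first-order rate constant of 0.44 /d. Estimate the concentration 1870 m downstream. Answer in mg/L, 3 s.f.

10.1 mg/L

Travel time t = 1870 m / 0.11 m/s = 1870/0.11 = 1.7e+04 s = 0.1968 d.
First-order decay: C = 11.0·exp(−0.44·0.1968) = 11.0·0.9171 = 10.09 mg/L.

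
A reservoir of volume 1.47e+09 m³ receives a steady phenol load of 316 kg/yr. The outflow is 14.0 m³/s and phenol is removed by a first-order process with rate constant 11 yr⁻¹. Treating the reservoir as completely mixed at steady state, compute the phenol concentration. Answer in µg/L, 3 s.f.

Outflow Q = 14.0 m³/s × 3.156e+07 s/yr = 4.418e+08 m³/yr.
Steady-state CSTR mass balance: W = Q·C + k·V·C, so C = W/(Q + kV).
Q + kV = 4.418e+08 + 11·1.47e+09 = 1.661e+10 m³/yr.
C = 316/1.661e+10 = 1.902e-08 kg/m³ = 1.902e-05 mg/L = 0.01902 µg/L.

0.0190 µg/L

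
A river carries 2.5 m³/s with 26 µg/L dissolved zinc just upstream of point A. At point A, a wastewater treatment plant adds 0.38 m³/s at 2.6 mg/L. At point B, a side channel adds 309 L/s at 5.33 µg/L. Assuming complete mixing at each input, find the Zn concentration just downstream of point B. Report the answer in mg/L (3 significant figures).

26 µg/L = 0.026 mg/L.
After input A: C = (2.5·0.026 + 0.38·2.6) / 2.88 = 0.3656 mg/L.
309 L/s = 0.309 m³/s.
5.33 µg/L = 0.00533 mg/L.
After input B: C = (2.88·0.3656 + 0.309·0.00533) / 3.189 = 0.3307 mg/L.

0.331 mg/L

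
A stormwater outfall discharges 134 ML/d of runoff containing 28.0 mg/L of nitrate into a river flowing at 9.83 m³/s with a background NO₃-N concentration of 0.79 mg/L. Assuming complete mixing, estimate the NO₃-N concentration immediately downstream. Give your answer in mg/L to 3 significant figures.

4.50 mg/L

134 ML/d = 1.551 m³/s.
By mass balance at complete mixing, C = (1.551·28 + 9.83·0.79) / (1.551 + 9.83) = 51.19/11.38 = 4.498 mg/L.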